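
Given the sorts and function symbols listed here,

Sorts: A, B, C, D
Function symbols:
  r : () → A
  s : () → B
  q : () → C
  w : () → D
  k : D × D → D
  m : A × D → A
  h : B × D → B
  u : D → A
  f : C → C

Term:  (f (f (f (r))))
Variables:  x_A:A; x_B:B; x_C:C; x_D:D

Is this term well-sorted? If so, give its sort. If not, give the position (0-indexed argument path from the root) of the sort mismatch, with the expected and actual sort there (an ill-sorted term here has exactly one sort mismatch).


      (r) : A
    (f (r)) : ✗ arg 0 at [0, 0, 0] has sort A, expected C

ill-sorted at position [0, 0, 0]: expected C, got A


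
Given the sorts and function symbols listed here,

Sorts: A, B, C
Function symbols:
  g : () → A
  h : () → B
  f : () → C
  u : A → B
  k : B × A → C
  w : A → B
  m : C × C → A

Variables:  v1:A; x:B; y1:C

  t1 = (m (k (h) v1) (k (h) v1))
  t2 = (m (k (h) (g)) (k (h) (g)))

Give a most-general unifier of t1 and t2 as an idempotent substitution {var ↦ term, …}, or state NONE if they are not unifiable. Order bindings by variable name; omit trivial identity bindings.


{v1 ↦ (g)}


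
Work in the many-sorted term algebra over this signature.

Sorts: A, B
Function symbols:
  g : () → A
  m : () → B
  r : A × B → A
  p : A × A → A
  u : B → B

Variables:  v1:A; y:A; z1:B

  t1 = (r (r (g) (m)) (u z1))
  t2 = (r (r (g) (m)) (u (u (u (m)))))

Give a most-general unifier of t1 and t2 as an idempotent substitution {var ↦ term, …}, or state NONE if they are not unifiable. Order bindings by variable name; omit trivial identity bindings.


{z1 ↦ (u (u (m)))}


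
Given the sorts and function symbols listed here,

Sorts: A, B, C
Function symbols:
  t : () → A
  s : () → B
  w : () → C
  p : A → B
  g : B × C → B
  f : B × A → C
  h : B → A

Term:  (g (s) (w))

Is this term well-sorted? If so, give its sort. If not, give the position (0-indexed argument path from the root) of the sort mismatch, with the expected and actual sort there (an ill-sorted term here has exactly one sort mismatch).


well-sorted; sort = B

  (s) : B
  (w) : C
(g (s) (w)) : B


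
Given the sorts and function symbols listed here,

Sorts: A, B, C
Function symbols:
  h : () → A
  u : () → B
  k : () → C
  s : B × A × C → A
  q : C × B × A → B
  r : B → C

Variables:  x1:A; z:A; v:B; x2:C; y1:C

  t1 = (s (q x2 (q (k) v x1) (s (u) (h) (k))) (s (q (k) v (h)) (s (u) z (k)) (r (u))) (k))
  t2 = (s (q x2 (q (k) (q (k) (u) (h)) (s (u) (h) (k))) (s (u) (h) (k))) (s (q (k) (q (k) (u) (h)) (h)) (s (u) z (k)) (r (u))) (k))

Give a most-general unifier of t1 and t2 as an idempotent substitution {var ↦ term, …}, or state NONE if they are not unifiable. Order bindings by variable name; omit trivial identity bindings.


{v ↦ (q (k) (u) (h)), x1 ↦ (s (u) (h) (k))}


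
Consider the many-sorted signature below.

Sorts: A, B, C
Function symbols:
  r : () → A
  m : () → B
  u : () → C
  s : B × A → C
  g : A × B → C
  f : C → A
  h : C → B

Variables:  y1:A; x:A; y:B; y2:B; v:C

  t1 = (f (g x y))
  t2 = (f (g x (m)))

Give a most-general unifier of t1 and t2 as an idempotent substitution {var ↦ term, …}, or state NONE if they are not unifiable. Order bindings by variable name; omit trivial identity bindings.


{y ↦ (m)}


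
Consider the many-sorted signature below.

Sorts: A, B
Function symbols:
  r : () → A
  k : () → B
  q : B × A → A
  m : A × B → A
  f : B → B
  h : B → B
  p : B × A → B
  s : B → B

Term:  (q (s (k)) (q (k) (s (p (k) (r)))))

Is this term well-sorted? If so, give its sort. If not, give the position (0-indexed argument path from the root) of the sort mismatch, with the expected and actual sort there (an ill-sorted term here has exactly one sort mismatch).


ill-sorted at position [1, 1]: expected A, got B

    (k) : B
  (s (k)) : B
    (k) : B
        (k) : B
        (r) : A
      (p (k) (r)) : B
    (s (p (k) (r))) : B
  (q (k) (s (p (k) (r)))) : ✗ arg 1 at [1, 1] has sort B, expected A


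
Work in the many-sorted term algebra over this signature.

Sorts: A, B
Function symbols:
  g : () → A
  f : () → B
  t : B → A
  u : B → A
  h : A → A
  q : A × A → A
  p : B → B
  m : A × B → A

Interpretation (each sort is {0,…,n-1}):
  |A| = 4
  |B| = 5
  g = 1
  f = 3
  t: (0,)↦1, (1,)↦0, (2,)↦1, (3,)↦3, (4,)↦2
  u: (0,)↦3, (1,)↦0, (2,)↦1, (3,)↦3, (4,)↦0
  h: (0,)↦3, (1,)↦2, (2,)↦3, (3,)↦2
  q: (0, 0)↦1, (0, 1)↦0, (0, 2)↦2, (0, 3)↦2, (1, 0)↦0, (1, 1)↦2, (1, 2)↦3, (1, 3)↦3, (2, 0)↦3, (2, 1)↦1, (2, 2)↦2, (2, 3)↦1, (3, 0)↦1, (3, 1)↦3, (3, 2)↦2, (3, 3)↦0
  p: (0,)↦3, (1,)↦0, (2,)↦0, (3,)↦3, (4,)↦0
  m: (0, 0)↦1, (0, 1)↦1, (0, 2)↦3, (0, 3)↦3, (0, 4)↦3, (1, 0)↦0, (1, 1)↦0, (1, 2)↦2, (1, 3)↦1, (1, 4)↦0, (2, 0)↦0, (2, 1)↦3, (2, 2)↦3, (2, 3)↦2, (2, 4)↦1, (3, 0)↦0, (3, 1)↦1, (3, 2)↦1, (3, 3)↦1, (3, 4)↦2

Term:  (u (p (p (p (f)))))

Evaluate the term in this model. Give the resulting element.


  f = 3
  (p (f)) = p(3,) = 3
  (p (p (f))) = p(3,) = 3
  (p (p (p (f)))) = p(3,) = 3
  (u (p (p (p (f))))) = u(3,) = 3

value = 3


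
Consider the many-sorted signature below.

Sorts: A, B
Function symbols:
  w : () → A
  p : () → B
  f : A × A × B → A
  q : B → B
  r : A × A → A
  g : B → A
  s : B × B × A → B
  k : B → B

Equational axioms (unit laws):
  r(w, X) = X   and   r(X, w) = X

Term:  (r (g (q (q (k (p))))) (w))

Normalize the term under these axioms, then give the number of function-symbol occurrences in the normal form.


1. (r (g (q (q (k (p))))) (w))  →  (g (q (q (k (p)))))
normal form: (g (q (q (k (p)))))

size = 5


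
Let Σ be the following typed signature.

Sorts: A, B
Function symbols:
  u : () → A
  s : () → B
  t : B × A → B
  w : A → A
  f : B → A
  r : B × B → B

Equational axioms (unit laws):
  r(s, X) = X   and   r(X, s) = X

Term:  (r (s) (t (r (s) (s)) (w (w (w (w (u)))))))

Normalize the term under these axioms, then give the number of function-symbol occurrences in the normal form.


size = 7

1. (r (s) (t (r (s) (s)) (w (w (w (w (u)))))))  →  (t (r (s) (s)) (w (w (w (w (u))))))
2. (t (r (s) (s)) (w (w (w (w (u))))))  →  (t (s) (w (w (w (w (u))))))
normal form: (t (s) (w (w (w (w (u))))))


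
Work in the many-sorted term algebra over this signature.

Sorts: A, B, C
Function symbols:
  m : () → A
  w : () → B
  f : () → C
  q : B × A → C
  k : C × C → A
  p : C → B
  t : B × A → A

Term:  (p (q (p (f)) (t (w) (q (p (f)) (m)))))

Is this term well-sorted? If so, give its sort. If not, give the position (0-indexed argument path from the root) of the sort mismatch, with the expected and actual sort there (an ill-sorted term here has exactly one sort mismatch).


ill-sorted at position [0, 1, 1]: expected A, got C

      (f) : C
    (p (f)) : B
      (w) : B
          (f) : C
        (p (f)) : B
        (m) : A
      (q (p (f)) (m)) : C
    (t (w) (q (p (f)) (m))) : ✗ arg 1 at [0, 1, 1] has sort C, expected A


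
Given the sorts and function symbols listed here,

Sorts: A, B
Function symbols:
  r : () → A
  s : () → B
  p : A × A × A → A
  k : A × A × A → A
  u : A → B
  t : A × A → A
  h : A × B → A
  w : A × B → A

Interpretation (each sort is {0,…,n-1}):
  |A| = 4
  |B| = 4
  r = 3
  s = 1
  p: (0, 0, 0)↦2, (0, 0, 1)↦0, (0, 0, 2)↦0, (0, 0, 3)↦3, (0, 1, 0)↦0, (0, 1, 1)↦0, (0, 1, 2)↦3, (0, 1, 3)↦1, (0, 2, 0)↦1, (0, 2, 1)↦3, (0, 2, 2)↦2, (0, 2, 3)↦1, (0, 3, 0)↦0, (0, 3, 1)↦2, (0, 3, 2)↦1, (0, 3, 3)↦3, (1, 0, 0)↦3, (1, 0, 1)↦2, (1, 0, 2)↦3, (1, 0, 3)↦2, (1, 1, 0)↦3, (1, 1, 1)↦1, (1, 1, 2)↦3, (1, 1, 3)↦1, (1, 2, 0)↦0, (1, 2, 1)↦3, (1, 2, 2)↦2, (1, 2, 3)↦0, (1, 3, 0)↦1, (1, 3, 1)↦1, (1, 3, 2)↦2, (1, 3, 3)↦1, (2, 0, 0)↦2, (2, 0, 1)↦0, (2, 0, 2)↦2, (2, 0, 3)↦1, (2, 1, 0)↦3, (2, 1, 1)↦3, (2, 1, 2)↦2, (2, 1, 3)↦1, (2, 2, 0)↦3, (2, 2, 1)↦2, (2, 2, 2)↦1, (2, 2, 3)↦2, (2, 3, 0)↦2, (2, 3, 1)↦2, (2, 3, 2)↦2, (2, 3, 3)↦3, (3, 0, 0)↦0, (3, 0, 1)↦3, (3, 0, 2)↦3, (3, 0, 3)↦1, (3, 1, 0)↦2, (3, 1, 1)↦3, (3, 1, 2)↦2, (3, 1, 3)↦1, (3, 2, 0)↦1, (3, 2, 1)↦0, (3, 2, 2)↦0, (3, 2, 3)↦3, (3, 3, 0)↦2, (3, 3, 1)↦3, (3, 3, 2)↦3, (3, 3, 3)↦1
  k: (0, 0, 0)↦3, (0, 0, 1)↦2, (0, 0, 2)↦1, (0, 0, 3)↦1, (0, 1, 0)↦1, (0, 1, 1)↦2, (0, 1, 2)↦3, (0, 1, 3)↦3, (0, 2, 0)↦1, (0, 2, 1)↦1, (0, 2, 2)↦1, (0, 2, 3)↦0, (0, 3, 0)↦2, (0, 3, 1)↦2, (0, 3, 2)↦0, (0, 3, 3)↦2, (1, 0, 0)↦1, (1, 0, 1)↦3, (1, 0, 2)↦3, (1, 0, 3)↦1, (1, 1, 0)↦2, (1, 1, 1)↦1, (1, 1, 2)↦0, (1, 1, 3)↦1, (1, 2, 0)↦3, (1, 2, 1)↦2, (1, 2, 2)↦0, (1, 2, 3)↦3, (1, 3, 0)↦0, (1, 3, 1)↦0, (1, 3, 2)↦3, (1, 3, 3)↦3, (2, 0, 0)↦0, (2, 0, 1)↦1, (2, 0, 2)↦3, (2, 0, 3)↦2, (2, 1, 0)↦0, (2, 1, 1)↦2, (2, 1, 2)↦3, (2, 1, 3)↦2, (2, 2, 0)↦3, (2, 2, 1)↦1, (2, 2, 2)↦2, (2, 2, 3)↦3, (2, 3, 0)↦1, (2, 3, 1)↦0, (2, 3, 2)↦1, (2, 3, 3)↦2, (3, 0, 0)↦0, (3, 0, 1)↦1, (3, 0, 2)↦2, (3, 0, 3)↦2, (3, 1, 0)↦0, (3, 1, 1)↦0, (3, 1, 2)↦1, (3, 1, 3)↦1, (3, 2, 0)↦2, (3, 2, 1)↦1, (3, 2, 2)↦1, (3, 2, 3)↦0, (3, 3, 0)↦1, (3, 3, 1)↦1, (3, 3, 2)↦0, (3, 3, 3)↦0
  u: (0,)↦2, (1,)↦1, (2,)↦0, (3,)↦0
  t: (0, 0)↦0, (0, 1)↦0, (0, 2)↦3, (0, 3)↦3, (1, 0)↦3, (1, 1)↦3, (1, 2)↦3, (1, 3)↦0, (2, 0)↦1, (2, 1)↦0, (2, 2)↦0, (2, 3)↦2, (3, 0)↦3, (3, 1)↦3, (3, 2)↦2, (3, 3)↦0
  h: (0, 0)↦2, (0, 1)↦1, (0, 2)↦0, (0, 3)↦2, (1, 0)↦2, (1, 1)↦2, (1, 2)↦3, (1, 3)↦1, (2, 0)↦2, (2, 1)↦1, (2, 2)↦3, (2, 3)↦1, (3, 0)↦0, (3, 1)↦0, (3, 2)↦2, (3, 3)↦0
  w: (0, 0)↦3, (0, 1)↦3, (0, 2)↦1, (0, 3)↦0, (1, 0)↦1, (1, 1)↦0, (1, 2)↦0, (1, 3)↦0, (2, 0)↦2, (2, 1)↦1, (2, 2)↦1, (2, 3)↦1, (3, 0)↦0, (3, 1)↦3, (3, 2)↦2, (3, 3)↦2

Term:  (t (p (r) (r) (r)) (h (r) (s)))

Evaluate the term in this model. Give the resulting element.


value = 3

  r = 3
  r = 3
  r = 3
  (p (r) (r) (r)) = p(3, 3, 3) = 1
  r = 3
  s = 1
  (h (r) (s)) = h(3, 1) = 0
  (t (p (r) (r) (r)) (h (r) (s))) = t(1, 0) = 3


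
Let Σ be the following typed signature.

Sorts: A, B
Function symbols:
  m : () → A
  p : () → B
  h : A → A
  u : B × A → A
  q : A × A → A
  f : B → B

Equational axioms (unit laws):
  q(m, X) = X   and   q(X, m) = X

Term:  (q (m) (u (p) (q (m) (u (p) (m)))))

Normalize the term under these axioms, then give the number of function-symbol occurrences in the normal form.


size = 5

1. (q (m) (u (p) (q (m) (u (p) (m)))))  →  (u (p) (q (m) (u (p) (m))))
2. (u (p) (q (m) (u (p) (m))))  →  (u (p) (u (p) (m)))
normal form: (u (p) (u (p) (m)))


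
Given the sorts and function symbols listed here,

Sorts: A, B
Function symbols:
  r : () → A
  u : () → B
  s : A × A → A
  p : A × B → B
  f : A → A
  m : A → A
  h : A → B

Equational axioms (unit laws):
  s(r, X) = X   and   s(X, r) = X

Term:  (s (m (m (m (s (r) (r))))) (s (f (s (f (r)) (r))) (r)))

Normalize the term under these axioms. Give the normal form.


1. (s (m (m (m (s (r) (r))))) (s (f (s (f (r)) (r))) (r)))  →  (s (m (m (m (r)))) (s (f (s (f (r)) (r))) (r)))
2. (s (m (m (m (r)))) (s (f (s (f (r)) (r))) (r)))  →  (s (m (m (m (r)))) (f (s (f (r)) (r))))
3. (s (m (m (m (r)))) (f (s (f (r)) (r))))  →  (s (m (m (m (r)))) (f (f (r))))

normal form = (s (m (m (m (r)))) (f (f (r))))


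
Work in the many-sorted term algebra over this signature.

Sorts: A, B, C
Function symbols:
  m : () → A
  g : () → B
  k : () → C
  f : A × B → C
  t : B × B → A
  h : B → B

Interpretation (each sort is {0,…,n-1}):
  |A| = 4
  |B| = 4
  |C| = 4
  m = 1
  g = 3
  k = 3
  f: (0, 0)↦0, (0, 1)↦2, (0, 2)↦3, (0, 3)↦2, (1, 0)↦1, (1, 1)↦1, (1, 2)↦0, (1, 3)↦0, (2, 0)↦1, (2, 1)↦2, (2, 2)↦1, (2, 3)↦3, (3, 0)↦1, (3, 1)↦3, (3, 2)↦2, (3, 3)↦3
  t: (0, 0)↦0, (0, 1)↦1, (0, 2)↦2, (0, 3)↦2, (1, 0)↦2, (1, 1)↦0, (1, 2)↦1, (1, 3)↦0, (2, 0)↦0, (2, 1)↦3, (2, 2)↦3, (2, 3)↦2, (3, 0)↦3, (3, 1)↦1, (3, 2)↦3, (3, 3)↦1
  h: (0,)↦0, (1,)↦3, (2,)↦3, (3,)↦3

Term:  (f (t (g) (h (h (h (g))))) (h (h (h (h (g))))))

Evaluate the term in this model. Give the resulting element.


value = 0

  g = 3
  g = 3
  (h (g)) = h(3,) = 3
  (h (h (g))) = h(3,) = 3
  (h (h (h (g)))) = h(3,) = 3
  (t (g) (h (h (h (g))))) = t(3, 3) = 1
  g = 3
  (h (g)) = h(3,) = 3
  (h (h (g))) = h(3,) = 3
  (h (h (h (g)))) = h(3,) = 3
  (h (h (h (h (g))))) = h(3,) = 3
  (f (t (g) (h (h (h (g))))) (h (h (h (h (g)))))) = f(1, 3) = 0


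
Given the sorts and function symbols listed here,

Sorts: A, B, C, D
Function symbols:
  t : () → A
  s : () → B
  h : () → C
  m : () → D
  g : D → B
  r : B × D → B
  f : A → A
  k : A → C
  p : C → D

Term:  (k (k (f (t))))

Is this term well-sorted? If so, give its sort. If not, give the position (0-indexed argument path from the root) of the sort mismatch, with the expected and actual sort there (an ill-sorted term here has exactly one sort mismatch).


ill-sorted at position [0]: expected A, got C

      (t) : A
    (f (t)) : A
  (k (f (t))) : C
(k (k (f (t)))) : ✗ arg 0 at [0] has sort C, expected A


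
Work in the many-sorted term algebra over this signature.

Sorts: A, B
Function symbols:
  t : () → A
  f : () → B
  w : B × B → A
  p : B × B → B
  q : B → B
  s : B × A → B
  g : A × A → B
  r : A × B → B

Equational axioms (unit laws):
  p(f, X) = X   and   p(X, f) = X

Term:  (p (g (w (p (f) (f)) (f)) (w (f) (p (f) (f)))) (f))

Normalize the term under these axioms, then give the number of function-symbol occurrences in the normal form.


1. (p (g (w (p (f) (f)) (f)) (w (f) (p (f) (f)))) (f))  →  (g (w (p (f) (f)) (f)) (w (f) (p (f) (f))))
2. (g (w (p (f) (f)) (f)) (w (f) (p (f) (f))))  →  (g (w (f) (f)) (w (f) (p (f) (f))))
3. (g (w (f) (f)) (w (f) (p (f) (f))))  →  (g (w (f) (f)) (w (f) (f)))
normal form: (g (w (f) (f)) (w (f) (f)))

size = 7


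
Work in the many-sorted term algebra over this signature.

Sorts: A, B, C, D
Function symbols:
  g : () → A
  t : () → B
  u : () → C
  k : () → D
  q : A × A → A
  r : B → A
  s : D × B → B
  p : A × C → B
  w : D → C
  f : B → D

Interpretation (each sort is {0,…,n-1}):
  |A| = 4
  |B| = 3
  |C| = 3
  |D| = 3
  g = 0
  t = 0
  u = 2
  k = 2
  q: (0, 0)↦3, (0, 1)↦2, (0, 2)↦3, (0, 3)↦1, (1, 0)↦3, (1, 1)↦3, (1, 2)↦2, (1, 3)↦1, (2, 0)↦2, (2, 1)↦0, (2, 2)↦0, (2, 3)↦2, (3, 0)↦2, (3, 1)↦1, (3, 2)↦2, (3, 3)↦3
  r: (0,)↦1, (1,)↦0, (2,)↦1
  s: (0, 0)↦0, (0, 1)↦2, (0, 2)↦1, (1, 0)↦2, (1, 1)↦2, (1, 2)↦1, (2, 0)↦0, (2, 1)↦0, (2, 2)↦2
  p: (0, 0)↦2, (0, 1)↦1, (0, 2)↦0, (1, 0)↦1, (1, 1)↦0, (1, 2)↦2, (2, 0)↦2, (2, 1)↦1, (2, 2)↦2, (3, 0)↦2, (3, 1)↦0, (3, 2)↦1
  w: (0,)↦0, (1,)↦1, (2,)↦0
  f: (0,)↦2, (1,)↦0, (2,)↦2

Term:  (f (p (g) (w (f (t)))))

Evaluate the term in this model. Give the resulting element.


value = 2

  g = 0
  t = 0
  (f (t)) = f(0,) = 2
  (w (f (t))) = w(2,) = 0
  (p (g) (w (f (t)))) = p(0, 0) = 2
  (f (p (g) (w (f (t))))) = f(2,) = 2


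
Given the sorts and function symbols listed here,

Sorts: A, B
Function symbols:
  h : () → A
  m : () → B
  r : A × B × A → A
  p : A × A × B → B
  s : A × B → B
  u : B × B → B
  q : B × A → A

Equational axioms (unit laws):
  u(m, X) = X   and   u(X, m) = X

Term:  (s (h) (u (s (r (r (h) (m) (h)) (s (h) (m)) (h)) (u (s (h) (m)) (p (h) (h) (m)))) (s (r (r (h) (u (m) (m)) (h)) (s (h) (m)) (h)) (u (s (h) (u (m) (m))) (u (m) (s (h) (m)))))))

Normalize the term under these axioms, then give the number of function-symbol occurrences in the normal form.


size = 38

1. (s (h) (u (s (r (r (h) (m) (h)) (s (h) (m)) (h)) (u (s (h) (m)) (p (h) (h) (m)))) (s (r (r (h) (u (m) (m)) (h)) (s (h) (m)) (h)) (u (s (h) (u (m) (m))) (u (m) (s (h) (m)))))))  →  (s (h) (u (s (r (r (h) (m) (h)) (s (h) (m)) (h)) (u (s (h) (m)) (p (h) (h) (m)))) (s (r (r (h) (m) (h)) (s (h) (m)) (h)) (u (s (h) (u (m) (m))) (u (m) (s (h) (m)))))))
2. (s (h) (u (s (r (r (h) (m) (h)) (s (h) (m)) (h)) (u (s (h) (m)) (p (h) (h) (m)))) (s (r (r (h) (m) (h)) (s (h) (m)) (h)) (u (s (h) (u (m) (m))) (u (m) (s (h) (m)))))))  →  (s (h) (u (s (r (r (h) (m) (h)) (s (h) (m)) (h)) (u (s (h) (m)) (p (h) (h) (m)))) (s (r (r (h) (m) (h)) (s (h) (m)) (h)) (u (s (h) (m)) (u (m) (s (h) (m)))))))
3. (s (h) (u (s (r (r (h) (m) (h)) (s (h) (m)) (h)) (u (s (h) (m)) (p (h) (h) (m)))) (s (r (r (h) (m) (h)) (s (h) (m)) (h)) (u (s (h) (m)) (u (m) (s (h) (m)))))))  →  (s (h) (u (s (r (r (h) (m) (h)) (s (h) (m)) (h)) (u (s (h) (m)) (p (h) (h) (m)))) (s (r (r (h) (m) (h)) (s (h) (m)) (h)) (u (s (h) (m)) (s (h) (m))))))
normal form: (s (h) (u (s (r (r (h) (m) (h)) (s (h) (m)) (h)) (u (s (h) (m)) (p (h) (h) (m)))) (s (r (r (h) (m) (h)) (s (h) (m)) (h)) (u (s (h) (m)) (s (h) (m))))))


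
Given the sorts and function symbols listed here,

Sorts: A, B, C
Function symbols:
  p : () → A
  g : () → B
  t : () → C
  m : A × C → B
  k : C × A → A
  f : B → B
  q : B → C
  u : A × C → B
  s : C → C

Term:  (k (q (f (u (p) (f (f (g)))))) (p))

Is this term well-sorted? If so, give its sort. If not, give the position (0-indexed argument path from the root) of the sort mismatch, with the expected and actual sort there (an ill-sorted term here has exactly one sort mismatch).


ill-sorted at position [0, 0, 0, 1]: expected C, got B

        (p) : A
            (g) : B
          (f (g)) : B
        (f (f (g))) : B
      (u (p) (f (f (g)))) : ✗ arg 1 at [0, 0, 0, 1] has sort B, expected C
  (p) : A


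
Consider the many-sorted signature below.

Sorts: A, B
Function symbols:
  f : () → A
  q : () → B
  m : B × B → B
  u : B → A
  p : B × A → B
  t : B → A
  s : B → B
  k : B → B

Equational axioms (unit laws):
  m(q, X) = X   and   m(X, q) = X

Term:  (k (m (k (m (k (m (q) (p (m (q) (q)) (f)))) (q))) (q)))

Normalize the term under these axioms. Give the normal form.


1. (k (m (k (m (k (m (q) (p (m (q) (q)) (f)))) (q))) (q)))  →  (k (k (m (k (m (q) (p (m (q) (q)) (f)))) (q))))
2. (k (k (m (k (m (q) (p (m (q) (q)) (f)))) (q))))  →  (k (k (k (m (q) (p (m (q) (q)) (f))))))
3. (k (k (k (m (q) (p (m (q) (q)) (f))))))  →  (k (k (k (p (m (q) (q)) (f)))))
4. (k (k (k (p (m (q) (q)) (f)))))  →  (k (k (k (p (q) (f)))))

normal form = (k (k (k (p (q) (f)))))


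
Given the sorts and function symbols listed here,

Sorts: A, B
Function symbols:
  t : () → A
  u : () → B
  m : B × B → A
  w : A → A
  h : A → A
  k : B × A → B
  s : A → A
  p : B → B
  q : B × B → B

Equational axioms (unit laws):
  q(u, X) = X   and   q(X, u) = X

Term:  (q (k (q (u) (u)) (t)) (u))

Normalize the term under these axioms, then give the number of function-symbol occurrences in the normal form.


1. (q (k (q (u) (u)) (t)) (u))  →  (k (q (u) (u)) (t))
2. (k (q (u) (u)) (t))  →  (k (u) (t))
normal form: (k (u) (t))

size = 3


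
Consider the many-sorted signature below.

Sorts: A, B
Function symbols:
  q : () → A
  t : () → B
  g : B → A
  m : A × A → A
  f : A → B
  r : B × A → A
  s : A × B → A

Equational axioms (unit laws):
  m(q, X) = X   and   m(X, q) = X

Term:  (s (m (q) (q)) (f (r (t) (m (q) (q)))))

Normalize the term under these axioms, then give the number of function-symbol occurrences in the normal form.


size = 6

1. (s (m (q) (q)) (f (r (t) (m (q) (q)))))  →  (s (q) (f (r (t) (m (q) (q)))))
2. (s (q) (f (r (t) (m (q) (q)))))  →  (s (q) (f (r (t) (q))))
normal form: (s (q) (f (r (t) (q))))


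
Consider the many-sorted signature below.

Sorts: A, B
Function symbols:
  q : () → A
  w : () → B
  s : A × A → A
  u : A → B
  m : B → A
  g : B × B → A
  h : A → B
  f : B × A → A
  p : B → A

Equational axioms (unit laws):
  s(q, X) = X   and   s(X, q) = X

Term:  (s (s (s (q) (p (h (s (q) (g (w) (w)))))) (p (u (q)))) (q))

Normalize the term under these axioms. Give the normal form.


normal form = (s (p (h (g (w) (w)))) (p (u (q))))

1. (s (s (s (q) (p (h (s (q) (g (w) (w)))))) (p (u (q)))) (q))  →  (s (s (q) (p (h (s (q) (g (w) (w)))))) (p (u (q))))
2. (s (s (q) (p (h (s (q) (g (w) (w)))))) (p (u (q))))  →  (s (p (h (s (q) (g (w) (w))))) (p (u (q))))
3. (s (p (h (s (q) (g (w) (w))))) (p (u (q))))  →  (s (p (h (g (w) (w)))) (p (u (q))))


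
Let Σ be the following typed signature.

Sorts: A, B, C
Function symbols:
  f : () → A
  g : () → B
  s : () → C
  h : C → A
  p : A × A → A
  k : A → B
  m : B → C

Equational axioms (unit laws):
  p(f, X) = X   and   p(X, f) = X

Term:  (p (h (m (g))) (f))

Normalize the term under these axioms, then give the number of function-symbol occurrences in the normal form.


size = 3

1. (p (h (m (g))) (f))  →  (h (m (g)))
normal form: (h (m (g)))


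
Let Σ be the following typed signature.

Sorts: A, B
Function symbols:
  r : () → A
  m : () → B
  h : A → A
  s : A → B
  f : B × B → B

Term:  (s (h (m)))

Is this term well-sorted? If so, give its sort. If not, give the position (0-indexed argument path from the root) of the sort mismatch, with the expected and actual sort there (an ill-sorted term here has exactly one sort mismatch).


    (m) : B
  (h (m)) : ✗ arg 0 at [0, 0] has sort B, expected A

ill-sorted at position [0, 0]: expected A, got B


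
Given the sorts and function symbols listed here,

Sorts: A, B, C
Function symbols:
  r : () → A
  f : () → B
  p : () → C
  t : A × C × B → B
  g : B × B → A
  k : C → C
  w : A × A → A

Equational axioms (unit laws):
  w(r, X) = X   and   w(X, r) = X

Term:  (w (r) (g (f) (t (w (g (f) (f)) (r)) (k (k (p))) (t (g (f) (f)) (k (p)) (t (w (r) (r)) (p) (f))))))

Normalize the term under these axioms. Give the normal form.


1. (w (r) (g (f) (t (w (g (f) (f)) (r)) (k (k (p))) (t (g (f) (f)) (k (p)) (t (w (r) (r)) (p) (f))))))  →  (g (f) (t (w (g (f) (f)) (r)) (k (k (p))) (t (g (f) (f)) (k (p)) (t (w (r) (r)) (p) (f)))))
2. (g (f) (t (w (g (f) (f)) (r)) (k (k (p))) (t (g (f) (f)) (k (p)) (t (w (r) (r)) (p) (f)))))  →  (g (f) (t (g (f) (f)) (k (k (p))) (t (g (f) (f)) (k (p)) (t (w (r) (r)) (p) (f)))))
3. (g (f) (t (g (f) (f)) (k (k (p))) (t (g (f) (f)) (k (p)) (t (w (r) (r)) (p) (f)))))  →  (g (f) (t (g (f) (f)) (k (k (p))) (t (g (f) (f)) (k (p)) (t (r) (p) (f)))))

normal form = (g (f) (t (g (f) (f)) (k (k (p))) (t (g (f) (f)) (k (p)) (t (r) (p) (f)))))


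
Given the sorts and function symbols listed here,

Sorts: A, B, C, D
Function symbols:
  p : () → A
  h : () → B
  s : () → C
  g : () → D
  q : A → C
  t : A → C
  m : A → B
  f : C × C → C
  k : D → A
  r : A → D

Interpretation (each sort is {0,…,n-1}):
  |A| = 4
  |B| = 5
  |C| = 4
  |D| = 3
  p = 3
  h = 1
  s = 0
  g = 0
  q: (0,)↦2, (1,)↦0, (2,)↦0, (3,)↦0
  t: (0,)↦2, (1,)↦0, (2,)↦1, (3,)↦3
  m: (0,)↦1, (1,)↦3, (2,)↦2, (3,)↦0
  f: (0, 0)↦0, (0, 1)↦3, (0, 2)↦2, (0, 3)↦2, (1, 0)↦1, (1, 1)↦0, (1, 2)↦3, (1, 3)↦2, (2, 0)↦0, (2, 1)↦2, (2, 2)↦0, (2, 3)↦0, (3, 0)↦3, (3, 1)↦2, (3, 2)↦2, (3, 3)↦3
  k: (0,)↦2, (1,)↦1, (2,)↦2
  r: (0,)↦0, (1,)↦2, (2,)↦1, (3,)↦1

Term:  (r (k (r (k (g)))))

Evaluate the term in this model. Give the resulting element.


value = 2

  g = 0
  (k (g)) = k(0,) = 2
  (r (k (g))) = r(2,) = 1
  (k (r (k (g)))) = k(1,) = 1
  (r (k (r (k (g))))) = r(1,) = 2


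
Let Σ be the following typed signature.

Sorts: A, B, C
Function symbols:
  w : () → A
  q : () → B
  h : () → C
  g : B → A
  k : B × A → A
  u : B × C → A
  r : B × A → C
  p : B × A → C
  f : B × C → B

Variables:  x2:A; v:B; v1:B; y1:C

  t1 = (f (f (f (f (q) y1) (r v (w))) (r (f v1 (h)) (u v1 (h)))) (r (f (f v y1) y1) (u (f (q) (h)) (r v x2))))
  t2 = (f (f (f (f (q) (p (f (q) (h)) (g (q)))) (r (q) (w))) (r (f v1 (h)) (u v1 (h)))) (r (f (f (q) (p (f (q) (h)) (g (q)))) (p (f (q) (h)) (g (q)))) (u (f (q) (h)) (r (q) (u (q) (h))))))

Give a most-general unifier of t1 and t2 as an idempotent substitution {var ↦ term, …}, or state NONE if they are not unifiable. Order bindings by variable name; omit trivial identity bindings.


{v ↦ (q), x2 ↦ (u (q) (h)), y1 ↦ (p (f (q) (h)) (g (q)))}


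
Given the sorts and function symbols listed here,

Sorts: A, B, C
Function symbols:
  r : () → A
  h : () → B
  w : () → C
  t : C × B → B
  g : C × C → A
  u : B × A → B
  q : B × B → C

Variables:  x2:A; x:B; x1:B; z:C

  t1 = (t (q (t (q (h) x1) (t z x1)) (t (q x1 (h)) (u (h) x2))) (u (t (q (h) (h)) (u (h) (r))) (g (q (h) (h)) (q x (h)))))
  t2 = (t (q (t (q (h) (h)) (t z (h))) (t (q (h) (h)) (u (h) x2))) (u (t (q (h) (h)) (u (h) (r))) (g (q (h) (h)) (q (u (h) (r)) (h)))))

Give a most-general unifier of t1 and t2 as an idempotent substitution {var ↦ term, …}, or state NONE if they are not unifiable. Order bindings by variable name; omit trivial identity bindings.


{x ↦ (u (h) (r)), x1 ↦ (h)}


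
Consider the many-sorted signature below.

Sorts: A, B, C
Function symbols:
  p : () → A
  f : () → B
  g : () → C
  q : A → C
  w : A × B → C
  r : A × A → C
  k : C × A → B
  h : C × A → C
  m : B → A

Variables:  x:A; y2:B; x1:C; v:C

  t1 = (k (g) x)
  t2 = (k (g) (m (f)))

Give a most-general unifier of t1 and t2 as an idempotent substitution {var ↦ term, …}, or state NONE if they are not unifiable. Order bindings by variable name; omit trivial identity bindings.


{x ↦ (m (f))}


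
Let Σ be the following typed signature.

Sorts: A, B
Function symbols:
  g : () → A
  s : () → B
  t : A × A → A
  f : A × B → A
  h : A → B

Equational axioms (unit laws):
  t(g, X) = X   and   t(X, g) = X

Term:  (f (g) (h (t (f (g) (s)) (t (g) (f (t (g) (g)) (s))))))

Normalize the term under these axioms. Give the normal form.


normal form = (f (g) (h (t (f (g) (s)) (f (g) (s)))))

1. (f (g) (h (t (f (g) (s)) (t (g) (f (t (g) (g)) (s))))))  →  (f (g) (h (t (f (g) (s)) (f (t (g) (g)) (s)))))
2. (f (g) (h (t (f (g) (s)) (f (t (g) (g)) (s)))))  →  (f (g) (h (t (f (g) (s)) (f (g) (s)))))


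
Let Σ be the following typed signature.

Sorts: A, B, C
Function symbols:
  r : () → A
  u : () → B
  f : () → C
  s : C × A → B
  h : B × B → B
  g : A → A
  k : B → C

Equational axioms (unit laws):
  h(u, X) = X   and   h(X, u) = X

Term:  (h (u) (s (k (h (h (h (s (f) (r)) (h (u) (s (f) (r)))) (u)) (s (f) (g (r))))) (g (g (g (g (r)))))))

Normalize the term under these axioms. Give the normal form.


1. (h (u) (s (k (h (h (h (s (f) (r)) (h (u) (s (f) (r)))) (u)) (s (f) (g (r))))) (g (g (g (g (r)))))))  →  (s (k (h (h (h (s (f) (r)) (h (u) (s (f) (r)))) (u)) (s (f) (g (r))))) (g (g (g (g (r))))))
2. (s (k (h (h (h (s (f) (r)) (h (u) (s (f) (r)))) (u)) (s (f) (g (r))))) (g (g (g (g (r))))))  →  (s (k (h (h (s (f) (r)) (h (u) (s (f) (r)))) (s (f) (g (r))))) (g (g (g (g (r))))))
3. (s (k (h (h (s (f) (r)) (h (u) (s (f) (r)))) (s (f) (g (r))))) (g (g (g (g (r))))))  →  (s (k (h (h (s (f) (r)) (s (f) (r))) (s (f) (g (r))))) (g (g (g (g (r))))))

normal form = (s (k (h (h (s (f) (r)) (s (f) (r))) (s (f) (g (r))))) (g (g (g (g (r))))))


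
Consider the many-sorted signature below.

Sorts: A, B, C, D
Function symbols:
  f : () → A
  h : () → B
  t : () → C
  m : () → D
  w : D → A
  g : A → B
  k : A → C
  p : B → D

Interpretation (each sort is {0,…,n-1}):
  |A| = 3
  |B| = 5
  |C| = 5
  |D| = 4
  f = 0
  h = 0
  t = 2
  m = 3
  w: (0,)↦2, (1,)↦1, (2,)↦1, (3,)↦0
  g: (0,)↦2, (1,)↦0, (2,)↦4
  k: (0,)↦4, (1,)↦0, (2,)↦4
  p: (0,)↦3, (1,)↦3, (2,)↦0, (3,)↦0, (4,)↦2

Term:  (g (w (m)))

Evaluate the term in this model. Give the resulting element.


  m = 3
  (w (m)) = w(3,) = 0
  (g (w (m))) = g(0,) = 2

value = 2


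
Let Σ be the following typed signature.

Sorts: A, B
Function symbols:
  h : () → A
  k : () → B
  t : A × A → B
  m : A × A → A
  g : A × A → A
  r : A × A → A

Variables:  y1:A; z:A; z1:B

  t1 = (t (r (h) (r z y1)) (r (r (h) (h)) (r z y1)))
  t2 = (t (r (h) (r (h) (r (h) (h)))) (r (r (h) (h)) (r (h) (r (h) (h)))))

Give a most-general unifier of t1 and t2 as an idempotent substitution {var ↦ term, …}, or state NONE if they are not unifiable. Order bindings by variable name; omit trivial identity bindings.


{y1 ↦ (r (h) (h)), z ↦ (h)}


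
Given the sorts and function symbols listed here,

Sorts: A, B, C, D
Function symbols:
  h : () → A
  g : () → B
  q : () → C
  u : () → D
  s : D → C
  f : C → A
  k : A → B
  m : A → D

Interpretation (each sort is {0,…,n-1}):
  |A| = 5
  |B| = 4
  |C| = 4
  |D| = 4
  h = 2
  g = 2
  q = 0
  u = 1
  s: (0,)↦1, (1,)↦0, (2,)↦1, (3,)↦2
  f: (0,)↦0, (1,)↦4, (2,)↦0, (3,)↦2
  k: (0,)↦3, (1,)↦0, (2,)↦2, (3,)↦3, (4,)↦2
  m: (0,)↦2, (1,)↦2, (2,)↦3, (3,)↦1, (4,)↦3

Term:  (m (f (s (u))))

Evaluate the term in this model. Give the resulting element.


value = 2

  u = 1
  (s (u)) = s(1,) = 0
  (f (s (u))) = f(0,) = 0
  (m (f (s (u)))) = m(0,) = 2


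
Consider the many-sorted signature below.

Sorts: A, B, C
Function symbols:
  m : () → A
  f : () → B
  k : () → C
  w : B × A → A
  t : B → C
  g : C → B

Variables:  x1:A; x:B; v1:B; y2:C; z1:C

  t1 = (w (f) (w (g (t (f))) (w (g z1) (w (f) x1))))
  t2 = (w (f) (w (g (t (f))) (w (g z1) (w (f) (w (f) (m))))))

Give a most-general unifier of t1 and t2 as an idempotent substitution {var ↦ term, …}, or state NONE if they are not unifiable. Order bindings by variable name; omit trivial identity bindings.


{x1 ↦ (w (f) (m))}


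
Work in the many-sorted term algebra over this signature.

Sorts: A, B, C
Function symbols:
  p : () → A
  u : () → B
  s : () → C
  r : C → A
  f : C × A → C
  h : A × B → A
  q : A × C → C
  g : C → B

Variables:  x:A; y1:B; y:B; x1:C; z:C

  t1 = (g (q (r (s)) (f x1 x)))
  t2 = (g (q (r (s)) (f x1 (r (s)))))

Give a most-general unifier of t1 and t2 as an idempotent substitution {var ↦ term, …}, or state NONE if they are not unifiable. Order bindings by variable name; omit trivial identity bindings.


{x ↦ (r (s))}


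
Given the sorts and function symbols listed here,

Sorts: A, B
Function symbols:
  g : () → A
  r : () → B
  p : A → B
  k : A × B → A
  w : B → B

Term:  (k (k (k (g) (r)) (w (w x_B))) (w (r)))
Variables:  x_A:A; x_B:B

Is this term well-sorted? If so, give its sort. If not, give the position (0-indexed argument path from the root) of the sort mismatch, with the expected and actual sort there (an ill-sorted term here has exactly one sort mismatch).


      (g) : A
      (r) : B
    (k (g) (r)) : A
        x_B : B
      (w x_B) : B
    (w (w x_B)) : B
  (k (k (g) (r)) (w (w x_B))) : A
    (r) : B
  (w (r)) : B
(k (k (k (g) (r)) (w (w x_B))) (w (r))) : A

well-sorted; sort = A


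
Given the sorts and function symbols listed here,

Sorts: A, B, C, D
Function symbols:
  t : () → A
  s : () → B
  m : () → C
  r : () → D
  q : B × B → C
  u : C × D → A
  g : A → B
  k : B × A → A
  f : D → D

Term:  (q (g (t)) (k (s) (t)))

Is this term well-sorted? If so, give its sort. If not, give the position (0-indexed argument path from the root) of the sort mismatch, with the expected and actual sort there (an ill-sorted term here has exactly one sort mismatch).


ill-sorted at position [1]: expected B, got A

    (t) : A
  (g (t)) : B
    (s) : B
    (t) : A
  (k (s) (t)) : A
(q (g (t)) (k (s) (t))) : ✗ arg 1 at [1] has sort A, expected B


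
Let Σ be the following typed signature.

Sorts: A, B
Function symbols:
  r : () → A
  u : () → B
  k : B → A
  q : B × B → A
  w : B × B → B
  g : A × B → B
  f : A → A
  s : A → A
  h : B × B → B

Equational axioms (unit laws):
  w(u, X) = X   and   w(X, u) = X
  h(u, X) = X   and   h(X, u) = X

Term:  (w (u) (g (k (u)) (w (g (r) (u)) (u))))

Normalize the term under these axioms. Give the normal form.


1. (w (u) (g (k (u)) (w (g (r) (u)) (u))))  →  (g (k (u)) (w (g (r) (u)) (u)))
2. (g (k (u)) (w (g (r) (u)) (u)))  →  (g (k (u)) (g (r) (u)))

normal form = (g (k (u)) (g (r) (u)))


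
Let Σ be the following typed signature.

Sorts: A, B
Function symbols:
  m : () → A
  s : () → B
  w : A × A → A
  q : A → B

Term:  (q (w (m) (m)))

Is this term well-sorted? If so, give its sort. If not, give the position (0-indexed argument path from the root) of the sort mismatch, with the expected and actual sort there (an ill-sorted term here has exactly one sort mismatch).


well-sorted; sort = B

    (m) : A
    (m) : A
  (w (m) (m)) : A
(q (w (m) (m))) : B


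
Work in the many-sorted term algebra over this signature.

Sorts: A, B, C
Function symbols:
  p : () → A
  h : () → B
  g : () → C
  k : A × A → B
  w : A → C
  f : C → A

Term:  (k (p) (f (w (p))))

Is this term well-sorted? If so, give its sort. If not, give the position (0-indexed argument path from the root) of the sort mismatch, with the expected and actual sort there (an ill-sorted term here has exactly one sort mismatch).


  (p) : A
      (p) : A
    (w (p)) : C
  (f (w (p))) : A
(k (p) (f (w (p)))) : B

well-sorted; sort = B


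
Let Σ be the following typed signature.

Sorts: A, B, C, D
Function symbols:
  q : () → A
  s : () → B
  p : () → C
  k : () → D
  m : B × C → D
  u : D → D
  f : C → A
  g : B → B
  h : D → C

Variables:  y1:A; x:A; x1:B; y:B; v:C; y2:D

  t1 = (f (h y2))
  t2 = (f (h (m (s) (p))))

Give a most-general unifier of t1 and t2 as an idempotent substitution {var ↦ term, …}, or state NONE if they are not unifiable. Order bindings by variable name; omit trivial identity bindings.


{y2 ↦ (m (s) (p))}


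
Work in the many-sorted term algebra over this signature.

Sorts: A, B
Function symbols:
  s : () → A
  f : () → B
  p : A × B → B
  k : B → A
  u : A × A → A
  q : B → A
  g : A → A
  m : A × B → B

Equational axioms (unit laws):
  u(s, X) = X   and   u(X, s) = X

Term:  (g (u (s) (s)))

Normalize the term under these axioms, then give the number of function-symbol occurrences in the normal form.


size = 2

1. (g (u (s) (s)))  →  (g (s))
normal form: (g (s))


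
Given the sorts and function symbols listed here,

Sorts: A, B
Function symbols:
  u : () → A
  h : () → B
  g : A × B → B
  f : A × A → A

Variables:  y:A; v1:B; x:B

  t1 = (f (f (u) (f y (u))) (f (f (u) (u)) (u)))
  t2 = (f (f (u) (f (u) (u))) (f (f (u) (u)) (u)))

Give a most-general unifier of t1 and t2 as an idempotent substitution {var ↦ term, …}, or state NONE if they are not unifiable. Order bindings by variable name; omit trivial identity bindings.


{y ↦ (u)}


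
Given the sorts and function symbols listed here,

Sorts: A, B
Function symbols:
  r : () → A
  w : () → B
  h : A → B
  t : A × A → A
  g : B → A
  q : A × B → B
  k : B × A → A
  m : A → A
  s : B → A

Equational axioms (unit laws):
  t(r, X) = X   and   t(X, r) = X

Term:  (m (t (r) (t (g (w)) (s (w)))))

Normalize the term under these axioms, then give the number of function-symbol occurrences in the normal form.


1. (m (t (r) (t (g (w)) (s (w)))))  →  (m (t (g (w)) (s (w))))
normal form: (m (t (g (w)) (s (w))))

size = 6


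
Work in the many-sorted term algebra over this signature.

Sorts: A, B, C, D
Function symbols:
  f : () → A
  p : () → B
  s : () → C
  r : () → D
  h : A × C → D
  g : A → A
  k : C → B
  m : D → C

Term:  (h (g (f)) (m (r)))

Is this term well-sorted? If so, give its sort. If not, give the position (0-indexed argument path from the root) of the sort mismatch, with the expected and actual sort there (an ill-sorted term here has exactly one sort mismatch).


well-sorted; sort = D

    (f) : A
  (g (f)) : A
    (r) : D
  (m (r)) : C
(h (g (f)) (m (r))) : D


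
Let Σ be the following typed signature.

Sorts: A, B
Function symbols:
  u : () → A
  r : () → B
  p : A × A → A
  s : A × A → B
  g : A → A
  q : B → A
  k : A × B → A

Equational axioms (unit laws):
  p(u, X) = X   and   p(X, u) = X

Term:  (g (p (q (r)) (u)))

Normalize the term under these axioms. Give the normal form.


1. (g (p (q (r)) (u)))  →  (g (q (r)))

normal form = (g (q (r)))


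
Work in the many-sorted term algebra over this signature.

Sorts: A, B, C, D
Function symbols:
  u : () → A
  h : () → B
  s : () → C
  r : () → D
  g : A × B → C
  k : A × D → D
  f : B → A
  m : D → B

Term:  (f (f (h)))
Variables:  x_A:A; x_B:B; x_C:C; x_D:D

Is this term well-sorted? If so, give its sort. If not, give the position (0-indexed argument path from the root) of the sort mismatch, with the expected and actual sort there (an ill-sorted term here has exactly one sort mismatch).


    (h) : B
  (f (h)) : A
(f (f (h))) : ✗ arg 0 at [0] has sort A, expected B

ill-sorted at position [0]: expected B, got A


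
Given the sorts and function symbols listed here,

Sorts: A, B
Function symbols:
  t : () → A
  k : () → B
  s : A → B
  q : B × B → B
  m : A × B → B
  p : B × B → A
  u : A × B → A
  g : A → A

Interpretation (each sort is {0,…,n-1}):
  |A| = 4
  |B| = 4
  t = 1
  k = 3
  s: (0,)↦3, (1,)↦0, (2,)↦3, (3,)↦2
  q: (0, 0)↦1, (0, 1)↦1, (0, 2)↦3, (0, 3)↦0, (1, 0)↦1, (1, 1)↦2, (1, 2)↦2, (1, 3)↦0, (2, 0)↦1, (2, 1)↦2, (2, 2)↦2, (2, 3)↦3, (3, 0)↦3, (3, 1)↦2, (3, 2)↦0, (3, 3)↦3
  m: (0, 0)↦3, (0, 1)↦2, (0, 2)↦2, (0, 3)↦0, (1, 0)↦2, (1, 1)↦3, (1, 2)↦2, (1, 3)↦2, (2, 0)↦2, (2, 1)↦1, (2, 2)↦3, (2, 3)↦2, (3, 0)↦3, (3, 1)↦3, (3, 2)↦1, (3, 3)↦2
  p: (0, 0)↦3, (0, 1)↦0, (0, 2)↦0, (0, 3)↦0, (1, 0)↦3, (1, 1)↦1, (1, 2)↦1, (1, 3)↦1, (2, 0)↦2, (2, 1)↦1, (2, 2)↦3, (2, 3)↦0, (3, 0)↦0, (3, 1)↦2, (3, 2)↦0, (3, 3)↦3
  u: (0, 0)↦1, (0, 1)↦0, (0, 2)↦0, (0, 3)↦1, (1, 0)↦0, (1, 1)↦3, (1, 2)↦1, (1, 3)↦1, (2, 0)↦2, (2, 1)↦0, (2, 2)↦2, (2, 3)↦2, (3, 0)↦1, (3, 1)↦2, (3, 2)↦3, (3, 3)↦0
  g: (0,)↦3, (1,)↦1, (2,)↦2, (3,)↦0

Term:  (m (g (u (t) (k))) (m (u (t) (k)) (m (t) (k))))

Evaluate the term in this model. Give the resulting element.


  t = 1
  k = 3
  (u (t) (k)) = u(1, 3) = 1
  (g (u (t) (k))) = g(1,) = 1
  t = 1
  k = 3
  (u (t) (k)) = u(1, 3) = 1
  t = 1
  k = 3
  (m (t) (k)) = m(1, 3) = 2
  (m (u (t) (k)) (m (t) (k))) = m(1, 2) = 2
  (m (g (u (t) (k))) (m (u (t) (k)) (m (t) (k)))) = m(1, 2) = 2

value = 2


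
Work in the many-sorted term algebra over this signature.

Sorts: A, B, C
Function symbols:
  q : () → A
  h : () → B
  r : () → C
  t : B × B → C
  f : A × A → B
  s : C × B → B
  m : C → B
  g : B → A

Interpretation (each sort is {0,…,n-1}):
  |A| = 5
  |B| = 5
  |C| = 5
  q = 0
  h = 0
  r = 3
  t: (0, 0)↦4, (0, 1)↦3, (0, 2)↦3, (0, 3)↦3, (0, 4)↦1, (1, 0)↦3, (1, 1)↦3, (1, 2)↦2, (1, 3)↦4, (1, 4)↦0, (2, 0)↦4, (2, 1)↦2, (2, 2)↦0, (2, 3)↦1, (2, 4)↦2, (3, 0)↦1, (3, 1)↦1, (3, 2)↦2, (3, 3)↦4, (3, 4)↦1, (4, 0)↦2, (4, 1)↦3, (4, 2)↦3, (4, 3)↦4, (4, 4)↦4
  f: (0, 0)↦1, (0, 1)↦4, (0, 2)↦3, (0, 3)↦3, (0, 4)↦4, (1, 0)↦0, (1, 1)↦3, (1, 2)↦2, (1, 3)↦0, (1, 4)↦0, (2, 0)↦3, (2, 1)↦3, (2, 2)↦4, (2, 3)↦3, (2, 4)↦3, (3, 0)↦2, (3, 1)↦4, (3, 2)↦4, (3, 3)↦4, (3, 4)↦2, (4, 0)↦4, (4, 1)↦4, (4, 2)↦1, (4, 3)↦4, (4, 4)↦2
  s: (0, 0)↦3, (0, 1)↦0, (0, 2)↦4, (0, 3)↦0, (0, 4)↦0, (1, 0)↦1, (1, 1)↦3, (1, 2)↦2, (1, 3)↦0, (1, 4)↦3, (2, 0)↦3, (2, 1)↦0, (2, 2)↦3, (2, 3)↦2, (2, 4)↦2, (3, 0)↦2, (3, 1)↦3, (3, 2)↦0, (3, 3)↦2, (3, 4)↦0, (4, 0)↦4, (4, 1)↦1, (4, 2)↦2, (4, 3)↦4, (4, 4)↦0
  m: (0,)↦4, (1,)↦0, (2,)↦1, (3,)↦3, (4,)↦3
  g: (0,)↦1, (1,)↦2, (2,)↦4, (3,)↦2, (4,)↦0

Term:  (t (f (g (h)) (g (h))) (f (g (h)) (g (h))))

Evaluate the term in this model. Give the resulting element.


value = 4

  h = 0
  (g (h)) = g(0,) = 1
  h = 0
  (g (h)) = g(0,) = 1
  (f (g (h)) (g (h))) = f(1, 1) = 3
  h = 0
  (g (h)) = g(0,) = 1
  h = 0
  (g (h)) = g(0,) = 1
  (f (g (h)) (g (h))) = f(1, 1) = 3
  (t (f (g (h)) (g (h))) (f (g (h)) (g (h)))) = t(3, 3) = 4
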